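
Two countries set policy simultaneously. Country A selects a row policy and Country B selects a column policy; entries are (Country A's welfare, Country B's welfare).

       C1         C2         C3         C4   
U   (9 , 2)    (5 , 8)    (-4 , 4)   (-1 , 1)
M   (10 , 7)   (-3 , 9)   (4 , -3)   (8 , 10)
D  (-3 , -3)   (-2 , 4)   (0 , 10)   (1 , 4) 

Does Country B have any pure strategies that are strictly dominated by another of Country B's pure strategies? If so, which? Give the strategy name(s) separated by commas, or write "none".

C1

C1: dominated, since C2 does at least as well everywhere (U: 8>2, M: 9>7, D: 4>-3).
Nothing dominates C2: C1 at U (8>2); C3 at U (8>4); C4 at U (8>1).
C3: no other strategy beats it everywhere (C1 at U (4>2); C2 at D (10>4); C4 at U (4>1)).
C4: no other strategy beats it everywhere (C1 at M (10>7); C2 at M (10>9); C3 at M (10>-3)).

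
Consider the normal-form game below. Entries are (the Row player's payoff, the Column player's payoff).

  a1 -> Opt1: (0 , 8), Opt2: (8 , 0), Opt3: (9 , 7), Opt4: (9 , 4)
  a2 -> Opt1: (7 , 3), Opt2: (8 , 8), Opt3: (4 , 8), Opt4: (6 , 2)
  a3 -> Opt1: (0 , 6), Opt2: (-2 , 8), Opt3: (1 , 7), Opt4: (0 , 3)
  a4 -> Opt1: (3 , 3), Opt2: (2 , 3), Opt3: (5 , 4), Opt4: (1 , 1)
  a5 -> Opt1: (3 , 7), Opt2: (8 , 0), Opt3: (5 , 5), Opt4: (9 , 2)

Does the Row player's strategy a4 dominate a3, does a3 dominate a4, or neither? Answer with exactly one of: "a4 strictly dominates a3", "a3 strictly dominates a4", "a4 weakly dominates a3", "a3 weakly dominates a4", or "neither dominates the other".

Compare a4 to a3 across each opponent action: Opt1: 3>0, Opt2: 2>-2, Opt3: 5>1, Opt4: 1>0.
Every comparison favours a4, so a4 strictly dominates a3.

a4 strictly dominates a3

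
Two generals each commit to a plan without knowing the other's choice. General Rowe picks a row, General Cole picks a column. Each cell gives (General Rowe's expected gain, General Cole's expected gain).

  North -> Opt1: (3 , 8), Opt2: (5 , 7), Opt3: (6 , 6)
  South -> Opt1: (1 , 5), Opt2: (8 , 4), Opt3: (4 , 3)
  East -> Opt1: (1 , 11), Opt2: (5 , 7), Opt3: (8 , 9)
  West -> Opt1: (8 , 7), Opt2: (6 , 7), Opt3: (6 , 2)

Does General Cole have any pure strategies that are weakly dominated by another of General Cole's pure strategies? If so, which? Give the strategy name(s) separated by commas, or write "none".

Nothing dominates Opt1: Opt2 at North (8>7); Opt3 at North (8>6).
Opt2 is weakly dominated by Opt1 (North: 8>7, South: 5>4, East: 11>7, West: 7=7).
Opt1 weakly dominates Opt3 — North: 8>6, South: 5>3, East: 11>9, West: 7>2.

Opt2, Opt3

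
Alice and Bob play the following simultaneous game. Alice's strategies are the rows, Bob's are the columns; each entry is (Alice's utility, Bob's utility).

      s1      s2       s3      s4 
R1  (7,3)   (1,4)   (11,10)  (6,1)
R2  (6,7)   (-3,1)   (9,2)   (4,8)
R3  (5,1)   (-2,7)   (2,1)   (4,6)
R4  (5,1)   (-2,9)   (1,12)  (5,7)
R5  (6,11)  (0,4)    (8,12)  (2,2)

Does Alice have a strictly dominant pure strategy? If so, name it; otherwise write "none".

R1 vs R2: s1: 7>6, s2: 1>-3, s3: 11>9, s4: 6>4.
R1 vs R3: s1: 7>5, s2: 1>-2, s3: 11>2, s4: 6>4.
R1 vs R4: s1: 7>5, s2: 1>-2, s3: 11>1, s4: 6>5.
R1 vs R5: s1: 7>6, s2: 1>0, s3: 11>8, s4: 6>2.
R1 strictly beats every other strategy against every opponent action, so it is strictly dominant.

R1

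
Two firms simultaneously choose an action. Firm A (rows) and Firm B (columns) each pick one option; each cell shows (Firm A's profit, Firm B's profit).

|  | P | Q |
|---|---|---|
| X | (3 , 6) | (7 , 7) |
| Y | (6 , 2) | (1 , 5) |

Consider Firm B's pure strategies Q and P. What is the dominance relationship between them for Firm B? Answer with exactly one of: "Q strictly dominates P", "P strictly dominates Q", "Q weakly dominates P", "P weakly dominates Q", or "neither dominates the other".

Compare Q to P across each opponent action: X: 7>6, Y: 5>2.
Q gives a strictly higher payoff against each opponent action, so Q strictly dominates P.

Q strictly dominates P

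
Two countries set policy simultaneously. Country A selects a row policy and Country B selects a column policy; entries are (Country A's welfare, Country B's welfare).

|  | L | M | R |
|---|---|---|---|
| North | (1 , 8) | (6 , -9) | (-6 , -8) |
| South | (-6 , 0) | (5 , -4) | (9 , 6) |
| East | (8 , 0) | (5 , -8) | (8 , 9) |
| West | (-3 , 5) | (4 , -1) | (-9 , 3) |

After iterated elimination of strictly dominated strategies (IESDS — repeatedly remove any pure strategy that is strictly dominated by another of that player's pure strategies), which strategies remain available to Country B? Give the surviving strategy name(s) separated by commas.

For Country A, North strictly dominates West on the remaining columns (L: 1>-3, M: 6>4, R: -6>-9); eliminate West.
Country B's strategy M is strictly dominated by L (North: 8>-9, South: 0>-4, East: 0>-8) and is removed.
For Country A, East strictly dominates North on the remaining columns (L: 8>1, R: 8>-6); eliminate North.
Column L is eliminated: R beats it against every remaining row (South: 6>0, East: 9>0).
Country A's strategy East is strictly dominated by South (R: 9>8) and is removed.
Among the remaining strategies, none is strictly dominated by another pure strategy of the same player, so the elimination stops.
Surviving strategies — Country A: {South}; Country B: {R}.

R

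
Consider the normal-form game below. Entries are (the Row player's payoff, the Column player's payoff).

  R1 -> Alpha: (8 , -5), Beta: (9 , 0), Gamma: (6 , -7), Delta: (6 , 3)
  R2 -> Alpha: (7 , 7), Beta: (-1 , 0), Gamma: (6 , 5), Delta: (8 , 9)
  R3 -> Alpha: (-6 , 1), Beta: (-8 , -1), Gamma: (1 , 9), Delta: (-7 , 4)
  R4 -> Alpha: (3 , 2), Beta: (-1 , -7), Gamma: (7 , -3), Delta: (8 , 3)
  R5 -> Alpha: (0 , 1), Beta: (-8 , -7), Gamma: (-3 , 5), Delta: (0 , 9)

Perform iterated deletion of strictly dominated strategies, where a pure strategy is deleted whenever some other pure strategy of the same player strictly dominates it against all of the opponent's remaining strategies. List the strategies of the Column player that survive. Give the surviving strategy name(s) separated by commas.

The Row player's strategy R3 is strictly dominated by R1 (Alpha: 8>-6, Beta: 9>-8, Gamma: 6>1, Delta: 6>-7) and is removed.
For the Row player, R1 strictly dominates R5 on the remaining columns (Alpha: 8>0, Beta: 9>-8, Gamma: 6>-3, Delta: 6>0); eliminate R5.
For the Column player, Delta strictly dominates Alpha on the remaining rows (R1: 3>-5, R2: 9>7, R4: 3>2); eliminate Alpha.
Column Beta is eliminated: Delta beats it against every remaining row (R1: 3>0, R2: 9>0, R4: 3>-7).
The Row player's strategy R1 is strictly dominated by R4 (Gamma: 7>6, Delta: 8>6) and is removed.
For the Column player, Delta strictly dominates Gamma on the remaining rows (R2: 9>5, R4: 3>-3); eliminate Gamma.
Among the remaining strategies, none is strictly dominated by another pure strategy of the same player, so the elimination stops.
Surviving strategies — the Row player: {R2, R4}; the Column player: {Delta}.

Delta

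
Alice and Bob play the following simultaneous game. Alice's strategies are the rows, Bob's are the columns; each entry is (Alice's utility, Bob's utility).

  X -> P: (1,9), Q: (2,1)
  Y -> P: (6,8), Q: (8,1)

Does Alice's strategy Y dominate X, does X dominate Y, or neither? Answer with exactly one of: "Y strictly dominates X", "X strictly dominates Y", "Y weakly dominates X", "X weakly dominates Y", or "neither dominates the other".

Compare Y to X across each choice by Bob: P: 6>1, Q: 8>2.
Every comparison favours Y, so Y strictly dominates X.

Y strictly dominates X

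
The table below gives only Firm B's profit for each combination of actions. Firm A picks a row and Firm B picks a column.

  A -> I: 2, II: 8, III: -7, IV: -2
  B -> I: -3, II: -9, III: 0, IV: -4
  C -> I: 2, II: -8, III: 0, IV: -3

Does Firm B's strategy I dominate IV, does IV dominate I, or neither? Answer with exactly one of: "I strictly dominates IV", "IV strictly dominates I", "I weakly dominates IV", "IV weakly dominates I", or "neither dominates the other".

I strictly dominates IV

Compare I to IV across each choice by Firm A: A: 2>-2, B: -3>-4, C: 2>-3.
Every comparison favours I, so I strictly dominates IV.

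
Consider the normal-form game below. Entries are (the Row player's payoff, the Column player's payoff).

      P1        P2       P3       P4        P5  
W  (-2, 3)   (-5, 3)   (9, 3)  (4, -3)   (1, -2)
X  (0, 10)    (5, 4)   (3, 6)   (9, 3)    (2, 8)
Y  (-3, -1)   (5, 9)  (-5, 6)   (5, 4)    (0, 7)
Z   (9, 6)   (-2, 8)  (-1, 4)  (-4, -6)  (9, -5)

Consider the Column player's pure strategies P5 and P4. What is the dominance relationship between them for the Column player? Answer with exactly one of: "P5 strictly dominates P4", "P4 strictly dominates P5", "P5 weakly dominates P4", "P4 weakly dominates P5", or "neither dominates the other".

P5 strictly dominates P4

Compare P5 to P4 across each choice by the Row player: W: -2>-3, X: 8>3, Y: 7>4, Z: -5>-6.
P5 gives a strictly higher payoff against each choice by the Row player, so P5 strictly dominates P4.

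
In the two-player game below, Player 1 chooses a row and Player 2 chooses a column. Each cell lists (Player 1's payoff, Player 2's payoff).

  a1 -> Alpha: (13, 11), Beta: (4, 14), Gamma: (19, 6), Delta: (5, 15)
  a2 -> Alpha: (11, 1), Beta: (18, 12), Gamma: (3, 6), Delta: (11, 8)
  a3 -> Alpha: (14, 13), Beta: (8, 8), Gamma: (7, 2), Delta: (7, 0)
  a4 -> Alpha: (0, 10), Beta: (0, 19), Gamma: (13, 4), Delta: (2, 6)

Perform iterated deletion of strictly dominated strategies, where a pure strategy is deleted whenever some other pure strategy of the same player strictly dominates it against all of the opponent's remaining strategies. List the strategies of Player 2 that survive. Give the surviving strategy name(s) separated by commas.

Alpha, Beta

Player 1's strategy a4 is strictly dominated by a1 (Alpha: 13>0, Beta: 4>0, Gamma: 19>13, Delta: 5>2) and is removed.
Column Gamma is eliminated: Beta beats it against every remaining row (a1: 14>6, a2: 12>6, a3: 8>2).
For Player 1, a3 strictly dominates a1 on the remaining columns (Alpha: 14>13, Beta: 8>4, Delta: 7>5); eliminate a1.
Column Delta is eliminated: Beta beats it against every remaining row (a2: 12>8, a3: 8>0).
Among the remaining strategies, none is strictly dominated by another pure strategy of the same player, so the elimination stops.
Surviving strategies — Player 1: {a2, a3}; Player 2: {Alpha, Beta}.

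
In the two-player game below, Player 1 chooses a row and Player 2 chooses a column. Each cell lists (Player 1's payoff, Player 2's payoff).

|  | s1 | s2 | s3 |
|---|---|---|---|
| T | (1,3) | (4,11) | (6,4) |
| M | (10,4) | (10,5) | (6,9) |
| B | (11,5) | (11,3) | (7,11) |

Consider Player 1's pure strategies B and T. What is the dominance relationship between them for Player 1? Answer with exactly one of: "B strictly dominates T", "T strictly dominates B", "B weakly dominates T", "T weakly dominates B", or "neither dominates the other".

B's payoffs vs T's, by Player 2's action — s1: 11>1, s2: 11>4, s3: 7>6.
B gives a strictly higher payoff against each opponent action, so B strictly dominates T.

B strictly dominates T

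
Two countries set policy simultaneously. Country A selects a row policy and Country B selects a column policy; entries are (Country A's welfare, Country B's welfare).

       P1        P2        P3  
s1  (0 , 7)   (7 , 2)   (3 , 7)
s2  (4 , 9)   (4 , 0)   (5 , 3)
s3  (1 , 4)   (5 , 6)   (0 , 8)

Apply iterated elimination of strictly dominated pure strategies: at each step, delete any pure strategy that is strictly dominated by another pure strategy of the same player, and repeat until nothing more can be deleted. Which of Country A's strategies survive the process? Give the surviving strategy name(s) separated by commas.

s2

Column P2 is eliminated: P3 beats it against every remaining row (s1: 7>2, s2: 3>0, s3: 8>6).
For Country A, s2 strictly dominates s1 on the remaining columns (P1: 4>0, P3: 5>3); eliminate s1.
For Country A, s2 strictly dominates s3 on the remaining columns (P1: 4>1, P3: 5>0); eliminate s3.
Column P3 is eliminated: P1 beats it against every remaining row (s2: 9>3).
Among the remaining strategies, none is strictly dominated by another pure strategy of the same player, so the elimination stops.
Surviving strategies — Country A: {s2}; Country B: {P1}.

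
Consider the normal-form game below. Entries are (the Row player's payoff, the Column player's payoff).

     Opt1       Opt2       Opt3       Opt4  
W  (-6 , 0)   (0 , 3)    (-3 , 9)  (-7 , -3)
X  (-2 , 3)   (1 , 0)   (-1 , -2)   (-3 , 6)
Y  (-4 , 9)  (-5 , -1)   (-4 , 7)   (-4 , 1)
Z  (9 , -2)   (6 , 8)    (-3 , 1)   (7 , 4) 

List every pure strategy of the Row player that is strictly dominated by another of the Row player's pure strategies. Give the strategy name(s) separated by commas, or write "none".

X strictly dominates W — Opt1: -2>-6, Opt2: 1>0, Opt3: -1>-3, Opt4: -3>-7.
X is not dominated — it holds its own against W at Opt1 (-2>-6); Y at Opt1 (-2>-4); Z at Opt3 (-1>-3).
Y is strictly dominated by X (Opt1: -2>-4, Opt2: 1>-5, Opt3: -1>-4, Opt4: -3>-4).
Nothing dominates Z: W at Opt1 (9>-6); X at Opt1 (9>-2); Y at Opt1 (9>-4).

W, Y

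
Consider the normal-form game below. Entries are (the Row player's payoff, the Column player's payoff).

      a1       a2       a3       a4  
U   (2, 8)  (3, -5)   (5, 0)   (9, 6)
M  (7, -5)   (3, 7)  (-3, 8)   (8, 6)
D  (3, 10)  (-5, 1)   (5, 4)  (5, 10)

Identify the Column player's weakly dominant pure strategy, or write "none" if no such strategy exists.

none

a1 fails to dominate a2 at M (-5<7).
a2 fails to dominate a1 at U (-5<8).
a3 fails to dominate a1 at U (0<8).
a4 fails to dominate a1 at U (6<8).
No single strategy dominates all the others.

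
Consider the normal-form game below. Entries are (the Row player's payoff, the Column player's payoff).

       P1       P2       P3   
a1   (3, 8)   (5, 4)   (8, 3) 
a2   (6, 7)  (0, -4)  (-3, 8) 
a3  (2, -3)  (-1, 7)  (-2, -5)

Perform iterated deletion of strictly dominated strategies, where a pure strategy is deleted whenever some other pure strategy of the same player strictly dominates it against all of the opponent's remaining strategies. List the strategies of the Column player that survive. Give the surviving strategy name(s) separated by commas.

Row a3 is eliminated: a1 beats it against every remaining column (P1: 3>2, P2: 5>-1, P3: 8>-2).
Column P2 is eliminated: P1 beats it against every remaining row (a1: 8>4, a2: 7>-4).
Among the remaining strategies, none is strictly dominated by another pure strategy of the same player, so the elimination stops.
Surviving strategies — the Row player: {a1, a2}; the Column player: {P1, P3}.

P1, P3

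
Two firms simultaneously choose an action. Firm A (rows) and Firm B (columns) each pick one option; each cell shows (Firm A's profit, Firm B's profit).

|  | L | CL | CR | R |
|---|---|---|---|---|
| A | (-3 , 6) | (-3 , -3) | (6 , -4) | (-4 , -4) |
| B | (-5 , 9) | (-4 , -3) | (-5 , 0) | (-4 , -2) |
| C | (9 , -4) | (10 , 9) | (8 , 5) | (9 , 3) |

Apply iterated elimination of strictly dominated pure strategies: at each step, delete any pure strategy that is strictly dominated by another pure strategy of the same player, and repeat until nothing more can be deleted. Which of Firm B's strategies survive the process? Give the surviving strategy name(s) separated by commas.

CL

Row A is eliminated: C beats it against every remaining column (L: 9>-3, CL: 10>-3, CR: 8>6, R: 9>-4).
For Firm A, C strictly dominates B on the remaining columns (L: 9>-5, CL: 10>-4, CR: 8>-5, R: 9>-4); eliminate B.
Column L is eliminated: CL beats it against every remaining row (C: 9>-4).
Firm B's strategy CR is strictly dominated by CL (C: 9>5) and is removed.
For Firm B, CL strictly dominates R on the remaining rows (C: 9>3); eliminate R.
Among the remaining strategies, none is strictly dominated by another pure strategy of the same player, so the elimination stops.
Surviving strategies — Firm A: {C}; Firm B: {CL}.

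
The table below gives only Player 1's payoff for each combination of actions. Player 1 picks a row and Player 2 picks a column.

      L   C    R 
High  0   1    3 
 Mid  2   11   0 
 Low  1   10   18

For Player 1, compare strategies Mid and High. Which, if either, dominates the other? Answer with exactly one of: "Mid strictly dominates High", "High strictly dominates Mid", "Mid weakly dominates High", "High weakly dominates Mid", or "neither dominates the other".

Compare Mid to High across each choice by Player 2: L: 2>0, C: 11>1, R: 0<3.
Mid does better at L, C but worse at R; neither strategy dominates the other.

neither dominates the other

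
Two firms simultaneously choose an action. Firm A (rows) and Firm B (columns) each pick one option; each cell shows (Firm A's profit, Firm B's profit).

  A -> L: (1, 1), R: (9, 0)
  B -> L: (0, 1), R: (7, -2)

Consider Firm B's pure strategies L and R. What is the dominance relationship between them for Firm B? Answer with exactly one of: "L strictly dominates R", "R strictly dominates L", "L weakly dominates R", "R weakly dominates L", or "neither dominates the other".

Compare L to R across every action of Firm A: A: 1>0, B: 1>-2.
Every comparison favours L, so L strictly dominates R.

L strictly dominates R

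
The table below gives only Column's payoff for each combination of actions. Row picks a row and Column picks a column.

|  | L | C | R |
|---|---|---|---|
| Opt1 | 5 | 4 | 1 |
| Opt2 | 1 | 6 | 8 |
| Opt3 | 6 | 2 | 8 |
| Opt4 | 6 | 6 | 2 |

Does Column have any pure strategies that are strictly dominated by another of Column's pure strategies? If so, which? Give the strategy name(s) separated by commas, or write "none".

L: no other strategy beats it everywhere (C at Opt1 (5>4); R at Opt1 (5>1)).
C: no other strategy beats it everywhere (L at Opt2 (6>1); R at Opt1 (4>1)).
R: no other strategy beats it everywhere (L at Opt2 (8>1); C at Opt2 (8>6)).

none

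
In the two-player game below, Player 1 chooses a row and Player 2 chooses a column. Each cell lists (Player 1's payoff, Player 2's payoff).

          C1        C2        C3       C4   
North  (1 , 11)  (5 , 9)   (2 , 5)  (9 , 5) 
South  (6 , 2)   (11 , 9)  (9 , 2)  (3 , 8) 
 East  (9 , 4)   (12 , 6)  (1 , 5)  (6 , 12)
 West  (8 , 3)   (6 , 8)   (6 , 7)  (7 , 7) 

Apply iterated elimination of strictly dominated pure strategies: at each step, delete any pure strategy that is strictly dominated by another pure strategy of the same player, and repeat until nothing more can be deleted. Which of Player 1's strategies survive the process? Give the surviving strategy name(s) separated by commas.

Column C3 is eliminated: C2 beats it against every remaining row (North: 9>5, South: 9>2, East: 6>5, West: 8>7).
Row South is eliminated: East beats it against every remaining column (C1: 9>6, C2: 12>11, C4: 6>3).
Among the remaining strategies, none is strictly dominated by another pure strategy of the same player, so the elimination stops.
Surviving strategies — Player 1: {North, East, West}; Player 2: {C1, C2, C4}.

North, East, West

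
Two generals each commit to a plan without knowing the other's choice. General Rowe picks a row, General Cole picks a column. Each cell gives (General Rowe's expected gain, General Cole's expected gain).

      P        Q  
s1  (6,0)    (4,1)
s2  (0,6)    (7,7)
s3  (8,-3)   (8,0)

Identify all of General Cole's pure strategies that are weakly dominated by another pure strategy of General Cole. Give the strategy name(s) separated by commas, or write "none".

P

P: dominated, since Q does at least as well everywhere (s1: 1>0, s2: 7>6, s3: 0>-3).
Q: no other strategy beats it everywhere (P at s1 (1>0)).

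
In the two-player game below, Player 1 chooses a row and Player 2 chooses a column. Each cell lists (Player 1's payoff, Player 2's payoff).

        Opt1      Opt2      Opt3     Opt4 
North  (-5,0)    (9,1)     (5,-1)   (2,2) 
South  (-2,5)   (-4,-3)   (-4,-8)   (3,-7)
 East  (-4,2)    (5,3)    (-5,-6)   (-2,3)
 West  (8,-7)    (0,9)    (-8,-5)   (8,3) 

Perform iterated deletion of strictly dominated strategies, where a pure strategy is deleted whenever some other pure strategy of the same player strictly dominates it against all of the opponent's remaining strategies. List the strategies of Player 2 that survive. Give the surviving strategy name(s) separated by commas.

Opt2, Opt4

For Player 2, Opt2 strictly dominates Opt3 on the remaining rows (North: 1>-1, South: -3>-8, East: 3>-6, West: 9>-5); eliminate Opt3.
Row South is eliminated: West beats it against every remaining column (Opt1: 8>-2, Opt2: 0>-4, Opt4: 8>3).
Column Opt1 is eliminated: Opt2 beats it against every remaining row (North: 1>0, East: 3>2, West: 9>-7).
Row East is eliminated: North beats it against every remaining column (Opt2: 9>5, Opt4: 2>-2).
Among the remaining strategies, none is strictly dominated by another pure strategy of the same player, so the elimination stops.
Surviving strategies — Player 1: {North, West}; Player 2: {Opt2, Opt4}.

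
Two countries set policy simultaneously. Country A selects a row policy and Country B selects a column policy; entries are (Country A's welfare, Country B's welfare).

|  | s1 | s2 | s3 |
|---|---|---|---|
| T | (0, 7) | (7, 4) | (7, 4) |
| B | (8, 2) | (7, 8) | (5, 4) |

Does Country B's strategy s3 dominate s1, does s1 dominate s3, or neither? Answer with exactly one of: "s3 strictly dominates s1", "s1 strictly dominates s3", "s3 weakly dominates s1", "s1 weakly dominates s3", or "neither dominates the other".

neither dominates the other

s3's payoffs vs s1's, by Country A's action — T: 4<7, B: 4>2.
s3 does better at B but worse at T; neither strategy dominates the other.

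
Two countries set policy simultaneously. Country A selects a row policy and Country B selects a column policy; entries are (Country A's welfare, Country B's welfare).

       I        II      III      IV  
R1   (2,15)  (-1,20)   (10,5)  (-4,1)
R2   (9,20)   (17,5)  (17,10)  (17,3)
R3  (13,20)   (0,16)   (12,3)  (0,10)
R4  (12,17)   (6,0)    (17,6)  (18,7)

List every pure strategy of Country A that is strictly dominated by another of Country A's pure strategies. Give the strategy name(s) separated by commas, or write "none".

R2 strictly dominates R1 — I: 9>2, II: 17>-1, III: 17>10, IV: 17>-4.
R2: no other strategy beats it everywhere (R1 at I (9>2); R3 at II (17>0); R4 at II (17>6)).
Nothing dominates R3: R1 at I (13>2); R2 at I (13>9); R4 at I (13>12).
R4 is not dominated — it holds its own against R1 at I (12>2); R2 at I (12>9); R3 at II (6>0).

R1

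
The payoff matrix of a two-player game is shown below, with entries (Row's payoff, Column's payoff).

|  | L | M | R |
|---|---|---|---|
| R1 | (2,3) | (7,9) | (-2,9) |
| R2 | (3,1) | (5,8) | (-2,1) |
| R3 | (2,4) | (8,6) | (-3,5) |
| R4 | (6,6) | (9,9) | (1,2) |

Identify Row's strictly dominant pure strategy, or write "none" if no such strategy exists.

R4 vs R1: L: 6>2, M: 9>7, R: 1>-2.
R4 vs R2: L: 6>3, M: 9>5, R: 1>-2.
R4 vs R3: L: 6>2, M: 9>8, R: 1>-3.
R4 strictly beats every other strategy against every opponent action, so it is strictly dominant.

R4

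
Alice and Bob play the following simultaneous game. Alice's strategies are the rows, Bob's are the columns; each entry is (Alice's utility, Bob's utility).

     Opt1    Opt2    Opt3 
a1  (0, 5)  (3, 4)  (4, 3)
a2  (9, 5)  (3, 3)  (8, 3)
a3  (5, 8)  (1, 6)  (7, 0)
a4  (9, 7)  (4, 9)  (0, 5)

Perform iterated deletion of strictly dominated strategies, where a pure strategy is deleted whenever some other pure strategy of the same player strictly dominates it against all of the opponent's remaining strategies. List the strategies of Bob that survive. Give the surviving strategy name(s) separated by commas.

For Alice, a2 strictly dominates a3 on the remaining columns (Opt1: 9>5, Opt2: 3>1, Opt3: 8>7); eliminate a3.
Bob's strategy Opt3 is strictly dominated by Opt1 (a1: 5>3, a2: 5>3, a4: 7>5) and is removed.
Alice's strategy a1 is strictly dominated by a4 (Opt1: 9>0, Opt2: 4>3) and is removed.
Among the remaining strategies, none is strictly dominated by another pure strategy of the same player, so the elimination stops.
Surviving strategies — Alice: {a2, a4}; Bob: {Opt1, Opt2}.

Opt1, Opt2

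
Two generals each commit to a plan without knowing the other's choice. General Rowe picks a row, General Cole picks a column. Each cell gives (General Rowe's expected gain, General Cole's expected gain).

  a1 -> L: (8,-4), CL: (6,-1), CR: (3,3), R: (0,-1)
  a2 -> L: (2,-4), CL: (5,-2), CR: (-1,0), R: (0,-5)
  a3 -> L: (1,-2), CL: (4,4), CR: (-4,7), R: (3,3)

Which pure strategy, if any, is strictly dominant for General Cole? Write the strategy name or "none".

CR

CR vs L: a1: 3>-4, a2: 0>-4, a3: 7>-2.
CR vs CL: a1: 3>-1, a2: 0>-2, a3: 7>4.
CR vs R: a1: 3>-1, a2: 0>-5, a3: 7>3.
CR strictly beats every other strategy against every opponent action, so it is strictly dominant.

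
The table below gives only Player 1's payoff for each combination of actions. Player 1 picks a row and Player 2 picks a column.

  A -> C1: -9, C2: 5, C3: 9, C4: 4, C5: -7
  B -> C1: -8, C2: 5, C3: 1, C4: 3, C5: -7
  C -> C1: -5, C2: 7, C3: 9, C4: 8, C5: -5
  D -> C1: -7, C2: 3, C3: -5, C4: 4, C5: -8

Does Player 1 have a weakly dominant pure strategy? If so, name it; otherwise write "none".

C

C vs A: C1: -5>-9, C2: 7>5, C3: 9=9, C4: 8>4, C5: -5>-7.
C vs B: C1: -5>-8, C2: 7>5, C3: 9>1, C4: 8>3, C5: -5>-7.
C vs D: C1: -5>-7, C2: 7>3, C3: 9>-5, C4: 8>4, C5: -5>-8.
C is at least as good as every other strategy against every opponent action, so it is weakly dominant.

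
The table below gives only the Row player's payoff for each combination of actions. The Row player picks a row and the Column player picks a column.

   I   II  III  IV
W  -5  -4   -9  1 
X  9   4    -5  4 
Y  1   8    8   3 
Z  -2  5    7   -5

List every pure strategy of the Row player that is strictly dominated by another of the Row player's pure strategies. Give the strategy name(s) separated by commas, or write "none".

W: dominated, since X does at least as well everywhere (I: 9>-5, II: 4>-4, III: -5>-9, IV: 4>1).
X: no other strategy beats it everywhere (W at I (9>-5); Y at I (9>1); Z at I (9>-2)).
Nothing dominates Y: W at I (1>-5); X at II (8>4); Z at I (1>-2).
Y strictly dominates Z — I: 1>-2, II: 8>5, III: 8>7, IV: 3>-5.

W, Z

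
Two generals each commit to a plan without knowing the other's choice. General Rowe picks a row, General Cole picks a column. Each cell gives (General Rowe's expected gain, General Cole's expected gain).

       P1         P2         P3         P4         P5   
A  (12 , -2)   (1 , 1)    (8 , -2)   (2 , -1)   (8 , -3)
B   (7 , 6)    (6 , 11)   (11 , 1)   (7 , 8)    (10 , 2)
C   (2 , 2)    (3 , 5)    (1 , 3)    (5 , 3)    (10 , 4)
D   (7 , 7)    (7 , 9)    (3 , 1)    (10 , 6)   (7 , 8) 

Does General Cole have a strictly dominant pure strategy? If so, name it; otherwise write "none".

P2 vs P1: A: 1>-2, B: 11>6, C: 5>2, D: 9>7.
P2 vs P3: A: 1>-2, B: 11>1, C: 5>3, D: 9>1.
P2 vs P4: A: 1>-1, B: 11>8, C: 5>3, D: 9>6.
P2 vs P5: A: 1>-3, B: 11>2, C: 5>4, D: 9>8.
P2 strictly beats every other strategy against every opponent action, so it is strictly dominant.

P2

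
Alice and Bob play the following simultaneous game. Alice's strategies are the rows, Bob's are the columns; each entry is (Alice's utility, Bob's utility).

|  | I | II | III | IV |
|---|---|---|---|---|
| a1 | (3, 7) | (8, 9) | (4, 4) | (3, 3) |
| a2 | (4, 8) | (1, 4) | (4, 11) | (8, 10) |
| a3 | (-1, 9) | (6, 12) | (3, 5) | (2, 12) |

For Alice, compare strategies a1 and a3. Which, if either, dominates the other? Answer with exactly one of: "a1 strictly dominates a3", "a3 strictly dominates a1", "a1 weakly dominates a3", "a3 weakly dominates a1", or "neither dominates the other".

Compare a1 to a3 across every action of Bob: I: 3>-1, II: 8>6, III: 4>3, IV: 3>2.
a1 gives a strictly higher payoff against every action of Bob, so a1 strictly dominates a3.

a1 strictly dominates a3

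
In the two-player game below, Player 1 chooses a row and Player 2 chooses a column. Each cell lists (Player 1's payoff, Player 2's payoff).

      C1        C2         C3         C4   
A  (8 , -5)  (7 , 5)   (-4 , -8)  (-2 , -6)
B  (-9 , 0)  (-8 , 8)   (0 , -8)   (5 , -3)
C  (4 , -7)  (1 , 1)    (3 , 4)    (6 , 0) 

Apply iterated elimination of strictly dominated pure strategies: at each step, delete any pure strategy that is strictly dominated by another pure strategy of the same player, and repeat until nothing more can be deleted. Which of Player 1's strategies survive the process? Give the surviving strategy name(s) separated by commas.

A, C

For Player 1, C strictly dominates B on the remaining columns (C1: 4>-9, C2: 1>-8, C3: 3>0, C4: 6>5); eliminate B.
Player 2's strategy C1 is strictly dominated by C2 (A: 5>-5, C: 1>-7) and is removed.
Player 2's strategy C4 is strictly dominated by C2 (A: 5>-6, C: 1>0) and is removed.
Among the remaining strategies, none is strictly dominated by another pure strategy of the same player, so the elimination stops.
Surviving strategies — Player 1: {A, C}; Player 2: {C2, C3}.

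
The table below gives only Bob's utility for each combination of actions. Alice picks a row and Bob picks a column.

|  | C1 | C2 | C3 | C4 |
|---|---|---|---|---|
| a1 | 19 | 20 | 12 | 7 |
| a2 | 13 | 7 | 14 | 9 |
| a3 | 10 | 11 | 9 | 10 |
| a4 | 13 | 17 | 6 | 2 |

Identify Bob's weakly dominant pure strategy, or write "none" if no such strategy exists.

C1 fails to dominate C2 at a1 (19<20).
C2 fails to dominate C1 at a2 (7<13).
C3 fails to dominate C1 at a1 (12<19).
C4 fails to dominate C1 at a1 (7<19).
No single strategy dominates all the others.

none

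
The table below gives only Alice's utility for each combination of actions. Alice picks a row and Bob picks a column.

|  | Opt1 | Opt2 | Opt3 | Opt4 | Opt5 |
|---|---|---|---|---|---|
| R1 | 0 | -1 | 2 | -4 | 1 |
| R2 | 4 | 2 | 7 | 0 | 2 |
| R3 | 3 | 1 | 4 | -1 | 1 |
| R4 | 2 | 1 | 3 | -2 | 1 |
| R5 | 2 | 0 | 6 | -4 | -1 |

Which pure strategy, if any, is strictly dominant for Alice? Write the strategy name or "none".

R2

R2 vs R1: Opt1: 4>0, Opt2: 2>-1, Opt3: 7>2, Opt4: 0>-4, Opt5: 2>1.
R2 vs R3: Opt1: 4>3, Opt2: 2>1, Opt3: 7>4, Opt4: 0>-1, Opt5: 2>1.
R2 vs R4: Opt1: 4>2, Opt2: 2>1, Opt3: 7>3, Opt4: 0>-2, Opt5: 2>1.
R2 vs R5: Opt1: 4>2, Opt2: 2>0, Opt3: 7>6, Opt4: 0>-4, Opt5: 2>-1.
R2 strictly beats every other strategy against every opponent action, so it is strictly dominant.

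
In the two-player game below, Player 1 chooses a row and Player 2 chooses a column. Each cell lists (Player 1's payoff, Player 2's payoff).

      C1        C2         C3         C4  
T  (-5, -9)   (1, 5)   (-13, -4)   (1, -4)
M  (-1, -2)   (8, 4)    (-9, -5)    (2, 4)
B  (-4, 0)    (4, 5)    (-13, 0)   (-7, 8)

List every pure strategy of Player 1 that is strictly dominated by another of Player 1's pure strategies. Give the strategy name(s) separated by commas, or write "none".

M strictly dominates T — C1: -1>-5, C2: 8>1, C3: -9>-13, C4: 2>1.
M is not dominated — it holds its own against T at C1 (-1>-5); B at C1 (-1>-4).
M strictly dominates B — C1: -1>-4, C2: 8>4, C3: -9>-13, C4: 2>-7.

T, B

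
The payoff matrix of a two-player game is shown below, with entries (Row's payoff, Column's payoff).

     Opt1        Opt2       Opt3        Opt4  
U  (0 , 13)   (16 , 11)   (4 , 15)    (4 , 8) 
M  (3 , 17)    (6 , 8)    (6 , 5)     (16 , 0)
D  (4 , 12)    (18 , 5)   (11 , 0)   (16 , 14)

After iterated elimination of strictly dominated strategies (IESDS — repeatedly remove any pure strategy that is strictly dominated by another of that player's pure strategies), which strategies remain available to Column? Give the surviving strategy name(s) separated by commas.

Opt1, Opt4

For Row, D strictly dominates U on the remaining columns (Opt1: 4>0, Opt2: 18>16, Opt3: 11>4, Opt4: 16>4); eliminate U.
For Column, Opt1 strictly dominates Opt2 on the remaining rows (M: 17>8, D: 12>5); eliminate Opt2.
Column Opt3 is eliminated: Opt1 beats it against every remaining row (M: 17>5, D: 12>0).
Among the remaining strategies, none is strictly dominated by another pure strategy of the same player, so the elimination stops.
Surviving strategies — Row: {M, D}; Column: {Opt1, Opt4}.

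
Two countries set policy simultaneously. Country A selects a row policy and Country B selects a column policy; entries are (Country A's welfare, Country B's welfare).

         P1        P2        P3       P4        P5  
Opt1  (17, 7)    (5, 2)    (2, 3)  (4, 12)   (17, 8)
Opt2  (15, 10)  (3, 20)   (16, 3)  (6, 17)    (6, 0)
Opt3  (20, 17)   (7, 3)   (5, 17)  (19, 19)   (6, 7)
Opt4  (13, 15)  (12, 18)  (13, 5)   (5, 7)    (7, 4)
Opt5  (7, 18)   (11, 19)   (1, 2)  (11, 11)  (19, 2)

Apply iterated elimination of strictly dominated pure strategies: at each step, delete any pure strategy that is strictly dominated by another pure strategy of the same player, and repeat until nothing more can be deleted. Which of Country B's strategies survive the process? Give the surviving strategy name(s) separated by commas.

For Country B, P4 strictly dominates P3 on the remaining rows (Opt1: 12>3, Opt2: 17>3, Opt3: 19>17, Opt4: 7>5, Opt5: 11>2); eliminate P3.
For Country B, P4 strictly dominates P5 on the remaining rows (Opt1: 12>8, Opt2: 17>0, Opt3: 19>7, Opt4: 7>4, Opt5: 11>2); eliminate P5.
For Country A, Opt3 strictly dominates Opt1 on the remaining columns (P1: 20>17, P2: 7>5, P4: 19>4); eliminate Opt1.
Row Opt2 is eliminated: Opt3 beats it against every remaining column (P1: 20>15, P2: 7>3, P4: 19>6).
Among the remaining strategies, none is strictly dominated by another pure strategy of the same player, so the elimination stops.
Surviving strategies — Country A: {Opt3, Opt4, Opt5}; Country B: {P1, P2, P4}.

P1, P2, P4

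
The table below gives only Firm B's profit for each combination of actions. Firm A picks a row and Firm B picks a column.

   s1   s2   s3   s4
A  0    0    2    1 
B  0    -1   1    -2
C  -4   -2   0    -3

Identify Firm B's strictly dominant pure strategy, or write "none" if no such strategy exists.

s3 vs s1: A: 2>0, B: 1>0, C: 0>-4.
s3 vs s2: A: 2>0, B: 1>-1, C: 0>-2.
s3 vs s4: A: 2>1, B: 1>-2, C: 0>-3.
s3 strictly beats every other strategy against every opponent action, so it is strictly dominant.

s3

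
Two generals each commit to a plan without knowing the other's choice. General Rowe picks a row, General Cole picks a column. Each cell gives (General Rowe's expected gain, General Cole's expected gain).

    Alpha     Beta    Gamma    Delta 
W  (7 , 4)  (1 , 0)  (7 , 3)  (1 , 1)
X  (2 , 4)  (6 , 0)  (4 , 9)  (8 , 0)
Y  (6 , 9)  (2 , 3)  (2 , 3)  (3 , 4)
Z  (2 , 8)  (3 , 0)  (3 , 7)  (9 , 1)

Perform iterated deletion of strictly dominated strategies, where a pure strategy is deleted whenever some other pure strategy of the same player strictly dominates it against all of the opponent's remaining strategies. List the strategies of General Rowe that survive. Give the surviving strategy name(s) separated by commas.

General Cole's strategy Beta is strictly dominated by Alpha (W: 4>0, X: 4>0, Y: 9>3, Z: 8>0) and is removed.
General Cole's strategy Delta is strictly dominated by Alpha (W: 4>1, X: 4>0, Y: 9>4, Z: 8>1) and is removed.
For General Rowe, W strictly dominates X on the remaining columns (Alpha: 7>2, Gamma: 7>4); eliminate X.
General Rowe's strategy Y is strictly dominated by W (Alpha: 7>6, Gamma: 7>2) and is removed.
Row Z is eliminated: W beats it against every remaining column (Alpha: 7>2, Gamma: 7>3).
Column Gamma is eliminated: Alpha beats it against every remaining row (W: 4>3).
Among the remaining strategies, none is strictly dominated by another pure strategy of the same player, so the elimination stops.
Surviving strategies — General Rowe: {W}; General Cole: {Alpha}.

W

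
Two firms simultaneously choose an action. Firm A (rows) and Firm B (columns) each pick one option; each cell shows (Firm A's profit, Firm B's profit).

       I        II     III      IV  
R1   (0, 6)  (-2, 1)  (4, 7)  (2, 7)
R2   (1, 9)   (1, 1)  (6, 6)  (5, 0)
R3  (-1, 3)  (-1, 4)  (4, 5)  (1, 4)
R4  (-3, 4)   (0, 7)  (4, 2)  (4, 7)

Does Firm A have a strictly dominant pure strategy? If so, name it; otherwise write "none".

R2

R2 vs R1: I: 1>0, II: 1>-2, III: 6>4, IV: 5>2.
R2 vs R3: I: 1>-1, II: 1>-1, III: 6>4, IV: 5>1.
R2 vs R4: I: 1>-3, II: 1>0, III: 6>4, IV: 5>4.
R2 strictly beats every other strategy against every opponent action, so it is strictly dominant.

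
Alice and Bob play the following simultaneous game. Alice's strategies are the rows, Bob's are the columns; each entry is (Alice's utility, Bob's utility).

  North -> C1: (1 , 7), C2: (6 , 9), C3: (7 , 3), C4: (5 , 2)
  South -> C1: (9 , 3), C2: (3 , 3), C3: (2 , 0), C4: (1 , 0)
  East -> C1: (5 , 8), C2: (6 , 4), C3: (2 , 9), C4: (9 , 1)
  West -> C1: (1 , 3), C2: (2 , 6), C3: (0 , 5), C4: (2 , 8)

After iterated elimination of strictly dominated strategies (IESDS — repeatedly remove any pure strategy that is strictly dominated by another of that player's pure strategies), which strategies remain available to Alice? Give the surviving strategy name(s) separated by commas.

North, South, East

For Alice, East strictly dominates West on the remaining columns (C1: 5>1, C2: 6>2, C3: 2>0, C4: 9>2); eliminate West.
Bob's strategy C4 is strictly dominated by C1 (North: 7>2, South: 3>0, East: 8>1) and is removed.
Among the remaining strategies, none is strictly dominated by another pure strategy of the same player, so the elimination stops.
Surviving strategies — Alice: {North, South, East}; Bob: {C1, C2, C3}.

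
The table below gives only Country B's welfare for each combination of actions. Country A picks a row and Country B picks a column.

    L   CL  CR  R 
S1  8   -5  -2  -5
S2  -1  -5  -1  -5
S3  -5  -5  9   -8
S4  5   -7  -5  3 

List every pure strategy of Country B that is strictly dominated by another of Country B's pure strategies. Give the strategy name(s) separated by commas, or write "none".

CL, R

Nothing dominates L: CL at S1 (8>-5); CR at S1 (8>-2); R at S1 (8>-5).
CL: dominated, since CR does at least as well everywhere (S1: -2>-5, S2: -1>-5, S3: 9>-5, S4: -5>-7).
CR is not dominated — it holds its own against L at S2 (-1=-1); CL at S1 (-2>-5); R at S1 (-2>-5).
R: dominated, since L does at least as well everywhere (S1: 8>-5, S2: -1>-5, S3: -5>-8, S4: 5>3).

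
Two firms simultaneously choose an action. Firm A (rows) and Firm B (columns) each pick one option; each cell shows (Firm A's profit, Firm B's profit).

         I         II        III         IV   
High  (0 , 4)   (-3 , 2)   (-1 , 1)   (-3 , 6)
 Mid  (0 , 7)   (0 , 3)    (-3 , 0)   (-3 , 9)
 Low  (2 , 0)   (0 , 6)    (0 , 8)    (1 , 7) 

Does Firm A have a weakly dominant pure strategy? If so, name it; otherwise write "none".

Low

Low vs High: I: 2>0, II: 0>-3, III: 0>-1, IV: 1>-3.
Low vs Mid: I: 2>0, II: 0=0, III: 0>-3, IV: 1>-3.
Low is at least as good as every other strategy against every opponent action, so it is weakly dominant.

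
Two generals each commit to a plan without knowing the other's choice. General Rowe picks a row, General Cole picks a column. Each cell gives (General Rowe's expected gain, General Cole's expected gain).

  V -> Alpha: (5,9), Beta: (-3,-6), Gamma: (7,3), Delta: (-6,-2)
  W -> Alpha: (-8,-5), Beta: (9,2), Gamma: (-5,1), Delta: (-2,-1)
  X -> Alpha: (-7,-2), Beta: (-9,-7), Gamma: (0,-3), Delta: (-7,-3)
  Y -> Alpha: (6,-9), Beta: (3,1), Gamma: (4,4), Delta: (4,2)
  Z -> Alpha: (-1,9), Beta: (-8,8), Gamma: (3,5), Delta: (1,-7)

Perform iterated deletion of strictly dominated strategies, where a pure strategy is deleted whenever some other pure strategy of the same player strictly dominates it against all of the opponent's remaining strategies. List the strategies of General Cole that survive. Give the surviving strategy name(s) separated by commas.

Row X is eliminated: V beats it against every remaining column (Alpha: 5>-7, Beta: -3>-9, Gamma: 7>0, Delta: -6>-7).
Row Z is eliminated: Y beats it against every remaining column (Alpha: 6>-1, Beta: 3>-8, Gamma: 4>3, Delta: 4>1).
Column Delta is eliminated: Gamma beats it against every remaining row (V: 3>-2, W: 1>-1, Y: 4>2).
Among the remaining strategies, none is strictly dominated by another pure strategy of the same player, so the elimination stops.
Surviving strategies — General Rowe: {V, W, Y}; General Cole: {Alpha, Beta, Gamma}.

Alpha, Beta, Gamma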